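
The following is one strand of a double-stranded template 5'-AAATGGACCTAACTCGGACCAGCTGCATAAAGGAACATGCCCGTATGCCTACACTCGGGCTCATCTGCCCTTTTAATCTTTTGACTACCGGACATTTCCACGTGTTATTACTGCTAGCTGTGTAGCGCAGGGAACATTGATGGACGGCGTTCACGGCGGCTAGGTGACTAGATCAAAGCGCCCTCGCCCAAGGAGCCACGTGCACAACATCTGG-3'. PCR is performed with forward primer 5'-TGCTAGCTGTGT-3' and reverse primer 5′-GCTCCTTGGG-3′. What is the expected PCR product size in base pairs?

85 bp

The forward primer matches the template at positions 112–123.
The reverse primer's reverse complement is CCCAAGGAGC, which matches the template at positions 187–196.
Amplicon spans positions 112–196: 85 bp.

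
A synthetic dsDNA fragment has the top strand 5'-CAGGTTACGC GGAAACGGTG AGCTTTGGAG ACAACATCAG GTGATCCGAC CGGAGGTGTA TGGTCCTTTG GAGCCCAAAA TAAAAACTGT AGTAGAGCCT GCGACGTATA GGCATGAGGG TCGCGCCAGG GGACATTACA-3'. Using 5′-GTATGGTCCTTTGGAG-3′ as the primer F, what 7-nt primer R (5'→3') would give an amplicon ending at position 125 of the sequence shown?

The forward primer binds at positions 58–73; the product's 3' end on the top strand is position 125.
The reverse primer anneals to the top strand over positions 119–125, i.e. to GGTCGCG.
Its sequence written 5'→3' is the reverse complement: CGCGACC.

5'-CGCGACC-3'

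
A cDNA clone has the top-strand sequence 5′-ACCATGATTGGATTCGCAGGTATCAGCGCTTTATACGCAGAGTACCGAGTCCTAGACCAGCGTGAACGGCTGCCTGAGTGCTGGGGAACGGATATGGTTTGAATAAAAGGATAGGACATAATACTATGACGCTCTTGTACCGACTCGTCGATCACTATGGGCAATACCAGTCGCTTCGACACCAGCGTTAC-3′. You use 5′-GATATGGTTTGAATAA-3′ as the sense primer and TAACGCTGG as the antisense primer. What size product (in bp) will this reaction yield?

Scanning the template, GATATGGTTTGAATAA occurs at positions 91–106; this primer anneals to the bottom strand there with its 3' end pointing downstream.
Taking the reverse complement of TAACGCTGG gives CCAGCGTTA, found at positions 182–190 on the template; the primer anneals here to the top strand with its 3' end pointing upstream.
The product runs from position 91 to position 190, so its length is 190 − 91 + 1 = 100 bp.

100 bp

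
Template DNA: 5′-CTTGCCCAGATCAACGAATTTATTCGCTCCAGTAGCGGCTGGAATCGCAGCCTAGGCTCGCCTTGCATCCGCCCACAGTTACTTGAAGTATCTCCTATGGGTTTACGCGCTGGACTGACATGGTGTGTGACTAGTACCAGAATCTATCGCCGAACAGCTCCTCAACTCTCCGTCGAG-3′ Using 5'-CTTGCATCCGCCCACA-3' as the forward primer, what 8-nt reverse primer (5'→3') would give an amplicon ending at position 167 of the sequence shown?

The forward primer binds at positions 62–77; the product's 3' end on the top strand is position 167.
The reverse primer anneals to the top strand over positions 160–167, i.e. to CCTCAACT.
Its sequence written 5'→3' is the reverse complement: AGTTGAGG.

5'-AGTTGAGG-3'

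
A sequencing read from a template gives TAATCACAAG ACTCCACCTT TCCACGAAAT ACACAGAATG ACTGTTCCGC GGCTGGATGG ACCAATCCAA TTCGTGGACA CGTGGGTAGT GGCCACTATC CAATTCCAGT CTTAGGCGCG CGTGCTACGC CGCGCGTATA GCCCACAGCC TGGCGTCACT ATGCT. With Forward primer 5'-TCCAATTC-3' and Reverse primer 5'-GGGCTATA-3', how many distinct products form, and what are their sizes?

The forward primer TCCAATTC matches the top strand at positions 66–73, 99–106.
The reverse primer's reverse complement is TATAGCCC, matching at positions 137–144.
Each forward site pairs with the reverse site to give a product ending at position 144: sizes 79, 46 bp.

Two products: 79 bp, 46 bp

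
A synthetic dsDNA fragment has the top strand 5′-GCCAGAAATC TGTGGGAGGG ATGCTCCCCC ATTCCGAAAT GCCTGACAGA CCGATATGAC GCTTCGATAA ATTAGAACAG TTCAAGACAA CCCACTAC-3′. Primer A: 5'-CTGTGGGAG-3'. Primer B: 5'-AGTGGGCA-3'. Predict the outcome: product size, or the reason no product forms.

Primer B (AGTGGGCA) does not match the top strand, and its reverse complement TGCCCACT does not match either.
With no annealing site for primer B, no amplification occurs.

No product — primer B has no binding site in the template.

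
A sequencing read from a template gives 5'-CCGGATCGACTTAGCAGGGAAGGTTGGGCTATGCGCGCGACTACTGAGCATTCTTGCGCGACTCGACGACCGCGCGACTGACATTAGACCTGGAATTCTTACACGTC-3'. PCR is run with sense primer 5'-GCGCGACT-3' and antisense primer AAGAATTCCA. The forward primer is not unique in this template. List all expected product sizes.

66 bp, 45 bp, 29 bp

The forward primer GCGCGACT matches the top strand at positions 35–42, 56–63, 72–79.
The reverse primer's reverse complement is TGGAATTCTT, matching at positions 91–100.
Each forward site pairs with the reverse site to give a product ending at position 100: sizes 66, 45, 29 bp.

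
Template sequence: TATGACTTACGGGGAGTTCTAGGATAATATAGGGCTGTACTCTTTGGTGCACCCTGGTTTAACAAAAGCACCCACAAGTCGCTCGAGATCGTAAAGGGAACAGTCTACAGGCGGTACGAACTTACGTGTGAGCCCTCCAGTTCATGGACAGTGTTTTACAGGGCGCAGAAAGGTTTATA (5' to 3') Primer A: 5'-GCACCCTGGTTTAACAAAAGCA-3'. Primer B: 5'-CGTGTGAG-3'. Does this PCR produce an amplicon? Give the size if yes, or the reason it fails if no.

No product — both primers anneal to the same strand and extend in the same direction.

Primer A (GCACCCTGGTTTAACAAAAGCA) matches the top strand at positions 49–70 (3' end points downstream).
Primer B (CGTGTGAG) also matches the top strand directly, at positions 125–132 — its reverse complement CTCACACG is not present.
Both primers anneal to the bottom strand with 3' ends pointing the same way, so neither can prime synthesis back toward the other.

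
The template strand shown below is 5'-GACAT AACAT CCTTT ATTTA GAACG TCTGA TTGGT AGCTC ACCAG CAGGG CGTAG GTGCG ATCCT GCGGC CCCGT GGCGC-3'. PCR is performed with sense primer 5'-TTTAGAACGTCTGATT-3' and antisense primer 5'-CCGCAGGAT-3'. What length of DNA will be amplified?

53 bp

Scanning the template, TTTAGAACGTCTGATT occurs at positions 17–32; this primer anneals to the bottom strand there with its 3' end pointing downstream.
Reverse complement of the reverse primer: ATCCTGCGG. This occurs on the top strand at positions 61–69.
Amplicon spans positions 17–69: 53 bp.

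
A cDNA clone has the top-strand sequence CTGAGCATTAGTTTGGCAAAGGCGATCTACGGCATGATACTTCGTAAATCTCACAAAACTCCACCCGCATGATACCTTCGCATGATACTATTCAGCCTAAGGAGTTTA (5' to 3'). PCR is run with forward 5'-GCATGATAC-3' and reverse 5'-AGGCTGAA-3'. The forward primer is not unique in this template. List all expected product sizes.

67 bp, 32 bp, 19 bp

The forward primer GCATGATAC matches the top strand at positions 32–40, 67–75, 80–88.
The reverse primer's reverse complement is TTCAGCCT, matching at positions 91–98.
Each forward site pairs with the reverse site to give a product ending at position 98: sizes 67, 32, 19 bp.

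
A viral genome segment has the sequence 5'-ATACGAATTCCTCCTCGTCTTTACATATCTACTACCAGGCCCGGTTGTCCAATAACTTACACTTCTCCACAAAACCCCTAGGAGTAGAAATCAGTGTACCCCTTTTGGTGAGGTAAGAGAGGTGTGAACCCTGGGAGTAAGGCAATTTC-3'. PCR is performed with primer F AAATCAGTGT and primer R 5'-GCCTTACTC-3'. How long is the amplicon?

56 bp

The forward primer matches the template at positions 88–97.
Reverse complement of the reverse primer: GAGTAAGGC. This occurs on the top strand at positions 135–143.
Product length = (reverse-primer end) − (forward-primer start) + 1 = 143 − 88 + 1 = 56 bp.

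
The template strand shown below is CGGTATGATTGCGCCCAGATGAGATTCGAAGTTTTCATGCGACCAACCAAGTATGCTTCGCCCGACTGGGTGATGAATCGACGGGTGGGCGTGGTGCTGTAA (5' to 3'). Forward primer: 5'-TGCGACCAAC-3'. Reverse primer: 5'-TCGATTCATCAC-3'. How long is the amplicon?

Scanning the template, TGCGACCAAC occurs at positions 38–47; this primer anneals to the bottom strand there with its 3' end pointing downstream.
The reverse primer's reverse complement is GTGATGAATCGA, which matches the template at positions 70–81.
Amplicon spans positions 38–81: 44 bp.

44 bp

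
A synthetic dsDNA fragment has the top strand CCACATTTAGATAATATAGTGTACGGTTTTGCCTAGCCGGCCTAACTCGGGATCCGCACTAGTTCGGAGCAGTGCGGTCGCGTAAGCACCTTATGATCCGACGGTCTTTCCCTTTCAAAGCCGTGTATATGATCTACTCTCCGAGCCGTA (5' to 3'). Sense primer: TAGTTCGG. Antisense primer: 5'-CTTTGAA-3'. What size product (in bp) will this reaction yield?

61 bp

Forward primer TAGTTCGG is found on the top strand at positions 60–67.
Taking the reverse complement of CTTTGAA gives TTCAAAG, found at positions 114–120 on the template; the primer anneals here to the top strand with its 3' end pointing upstream.
Amplicon spans positions 60–120: 61 bp.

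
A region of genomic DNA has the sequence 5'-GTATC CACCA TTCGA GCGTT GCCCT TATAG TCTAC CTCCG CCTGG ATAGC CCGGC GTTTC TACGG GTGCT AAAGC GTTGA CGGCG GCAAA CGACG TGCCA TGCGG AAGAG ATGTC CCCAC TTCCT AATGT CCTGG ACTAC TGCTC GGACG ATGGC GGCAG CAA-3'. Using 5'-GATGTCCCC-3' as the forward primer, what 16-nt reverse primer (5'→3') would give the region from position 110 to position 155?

The product's 3' end on the top strand is position 155.
The reverse primer anneals to the top strand over positions 140–155, i.e. to CTGCTCGGACGATGGC.
Its sequence written 5'→3' is the reverse complement: GCCATCGTCCGAGCAG.

5'-GCCATCGTCCGAGCAG-3'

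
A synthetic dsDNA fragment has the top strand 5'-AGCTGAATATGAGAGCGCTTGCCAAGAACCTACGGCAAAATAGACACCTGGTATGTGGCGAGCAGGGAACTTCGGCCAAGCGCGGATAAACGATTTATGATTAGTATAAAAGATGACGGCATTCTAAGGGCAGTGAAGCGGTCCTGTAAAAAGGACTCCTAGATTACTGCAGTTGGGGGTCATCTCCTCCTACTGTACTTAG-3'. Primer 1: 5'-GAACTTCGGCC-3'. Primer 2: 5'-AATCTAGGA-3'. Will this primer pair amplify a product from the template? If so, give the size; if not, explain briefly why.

Primer 1 (GAACTTCGGCC) matches the top strand at positions 67–77; it acts as a forward primer.
Primer 2's reverse complement is TCCTAGATT, matching the top strand at positions 157–165; it acts as a reverse primer.
The 3' ends face each other across positions 67–165, giving a 99 bp product.

Yes — a 99 bp product.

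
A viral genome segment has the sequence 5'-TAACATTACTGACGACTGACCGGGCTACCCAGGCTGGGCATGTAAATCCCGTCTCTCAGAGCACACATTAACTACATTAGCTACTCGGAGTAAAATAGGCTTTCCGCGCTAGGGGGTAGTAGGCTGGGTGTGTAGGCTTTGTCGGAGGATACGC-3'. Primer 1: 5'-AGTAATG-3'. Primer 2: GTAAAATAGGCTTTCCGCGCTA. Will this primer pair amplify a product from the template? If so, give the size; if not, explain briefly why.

No product — the primers' 3' ends point away from each other.

Primer 1 (AGTAATG) has reverse complement CATTACT, which matches the top strand at positions 4–10; primer 1 anneals to the top strand there with its 3' end pointing upstream toward position 4.
Primer 2 (GTAAAATAGGCTTTCCGCGCTA) matches the top strand directly at positions 90–111; it anneals to the bottom strand with its 3' end pointing downstream toward position 111.
The 3' ends diverge (primer 1 extends toward position 1, primer 2 toward position 154), so the primers never converge on a shared product.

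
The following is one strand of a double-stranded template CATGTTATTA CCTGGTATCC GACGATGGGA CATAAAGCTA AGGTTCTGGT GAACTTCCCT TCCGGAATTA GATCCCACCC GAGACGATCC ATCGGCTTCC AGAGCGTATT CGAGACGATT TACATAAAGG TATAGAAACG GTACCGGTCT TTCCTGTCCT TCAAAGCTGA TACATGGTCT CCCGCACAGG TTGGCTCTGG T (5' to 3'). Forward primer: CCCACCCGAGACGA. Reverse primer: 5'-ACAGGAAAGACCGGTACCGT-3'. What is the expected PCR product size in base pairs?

Forward primer CCCACCCGAGACGA is found on the top strand at positions 74–87.
Reverse complement of the reverse primer: ACGGTACCGGTCTTTCCTGT. This occurs on the top strand at positions 138–157.
The product runs from position 74 to position 157, so its length is 157 − 74 + 1 = 84 bp.

84 bp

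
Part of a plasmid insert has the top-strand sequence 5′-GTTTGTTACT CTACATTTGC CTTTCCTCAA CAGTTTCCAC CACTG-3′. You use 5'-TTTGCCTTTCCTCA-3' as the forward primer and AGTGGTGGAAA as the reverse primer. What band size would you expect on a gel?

Scanning the template, TTTGCCTTTCCTCA occurs at positions 16–29; this primer anneals to the bottom strand there with its 3' end pointing downstream.
The reverse primer's reverse complement is TTTCCACCACT, which matches the template at positions 34–44.
Product length = (reverse-primer end) − (forward-primer start) + 1 = 44 − 16 + 1 = 29 bp.

29 bp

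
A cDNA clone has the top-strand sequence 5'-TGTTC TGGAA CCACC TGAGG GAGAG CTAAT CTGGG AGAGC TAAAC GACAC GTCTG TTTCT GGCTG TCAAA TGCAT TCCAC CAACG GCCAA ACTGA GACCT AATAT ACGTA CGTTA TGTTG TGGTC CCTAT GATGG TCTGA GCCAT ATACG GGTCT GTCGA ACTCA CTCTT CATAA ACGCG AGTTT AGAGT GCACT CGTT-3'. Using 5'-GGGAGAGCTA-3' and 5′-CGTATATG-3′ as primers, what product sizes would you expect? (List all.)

132 bp, 118 bp

The forward primer GGGAGAGCTA matches the top strand at positions 19–28, 33–42.
The reverse primer's reverse complement is CATATACG, matching at positions 143–150.
Each forward site pairs with the reverse site to give a product ending at position 150: sizes 132, 118 bp.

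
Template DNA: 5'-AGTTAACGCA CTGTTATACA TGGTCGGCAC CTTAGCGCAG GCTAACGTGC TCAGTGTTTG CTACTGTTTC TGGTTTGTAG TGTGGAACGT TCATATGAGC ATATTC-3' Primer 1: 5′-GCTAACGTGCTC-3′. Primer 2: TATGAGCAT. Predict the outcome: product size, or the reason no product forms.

Primer 1 (GCTAACGTGCTC) matches the top strand at positions 41–52 (3' end points downstream).
Primer 2 (TATGAGCAT) also matches the top strand directly, at positions 94–102 — its reverse complement ATGCTCATA is not present.
Both primers anneal to the bottom strand with 3' ends pointing the same way, so neither can prime synthesis back toward the other.

No product — both primers anneal to the same strand and extend in the same direction.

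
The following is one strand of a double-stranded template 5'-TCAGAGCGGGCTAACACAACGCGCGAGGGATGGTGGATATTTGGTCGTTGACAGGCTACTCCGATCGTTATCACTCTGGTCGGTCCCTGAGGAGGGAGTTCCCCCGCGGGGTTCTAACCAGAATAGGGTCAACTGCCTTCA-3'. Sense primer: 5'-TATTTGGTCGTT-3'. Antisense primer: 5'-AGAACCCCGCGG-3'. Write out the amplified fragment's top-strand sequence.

5'-TATTTGGTCGTTGACAGGCTACTCCGATCGTTATCACTCTGGTCGGTCCCTGAGGAGGGAGTTCCCCCGCGGGGTTCT-3'

Forward primer TATTTGGTCGTT is found on the top strand at positions 38–49.
The reverse primer's reverse complement is CCGCGGGGTTCT, which matches the template at positions 104–115.
The product is the template from position 38 through 115 (78 bp).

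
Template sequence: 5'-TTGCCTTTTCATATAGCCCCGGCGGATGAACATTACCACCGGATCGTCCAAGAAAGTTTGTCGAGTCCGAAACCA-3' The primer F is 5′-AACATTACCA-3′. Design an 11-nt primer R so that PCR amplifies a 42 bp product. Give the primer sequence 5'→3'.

5'-TCGGACTCGAC-3'

The forward primer binds at positions 29–38, so a 42 bp product ends at position 29 + 42 − 1 = 70.
The reverse primer anneals to the top strand over positions 60–70, i.e. to GTCGAGTCCGA.
Its sequence written 5'→3' is the reverse complement: TCGGACTCGAC.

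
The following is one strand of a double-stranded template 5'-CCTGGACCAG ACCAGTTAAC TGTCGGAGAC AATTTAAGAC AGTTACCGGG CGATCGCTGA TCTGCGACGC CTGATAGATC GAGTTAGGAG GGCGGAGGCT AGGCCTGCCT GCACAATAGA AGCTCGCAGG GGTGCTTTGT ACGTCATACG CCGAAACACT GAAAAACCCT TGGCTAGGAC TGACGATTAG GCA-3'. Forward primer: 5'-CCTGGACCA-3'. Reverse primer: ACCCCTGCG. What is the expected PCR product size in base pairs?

133 bp

Scanning the template, CCTGGACCA occurs at positions 1–9; this primer anneals to the bottom strand there with its 3' end pointing downstream.
Taking the reverse complement of ACCCCTGCG gives CGCAGGGGT, found at positions 125–133 on the template; the primer anneals here to the top strand with its 3' end pointing upstream.
The product runs from position 1 to position 133, so its length is 133 − 1 + 1 = 133 bp.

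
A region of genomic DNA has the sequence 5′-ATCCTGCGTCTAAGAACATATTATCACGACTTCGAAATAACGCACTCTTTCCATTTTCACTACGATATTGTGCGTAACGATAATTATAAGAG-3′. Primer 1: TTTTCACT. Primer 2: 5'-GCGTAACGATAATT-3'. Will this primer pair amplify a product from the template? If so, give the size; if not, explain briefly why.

No product — both primers anneal to the same strand and extend in the same direction.

Primer 1 (TTTTCACT) matches the top strand at positions 54–61 (3' end points downstream).
Primer 2 (GCGTAACGATAATT) also matches the top strand directly, at positions 72–85 — its reverse complement AATTATCGTTACGC is not present.
Both primers anneal to the bottom strand with 3' ends pointing the same way, so neither can prime synthesis back toward the other.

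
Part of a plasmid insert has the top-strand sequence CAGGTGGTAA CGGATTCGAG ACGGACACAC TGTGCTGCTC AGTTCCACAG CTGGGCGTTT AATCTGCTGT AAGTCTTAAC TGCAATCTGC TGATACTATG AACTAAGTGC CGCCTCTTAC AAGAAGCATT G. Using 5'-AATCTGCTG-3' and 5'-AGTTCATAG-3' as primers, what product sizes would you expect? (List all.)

44 bp, 21 bp

The forward primer AATCTGCTG matches the top strand at positions 61–69, 84–92.
The reverse primer's reverse complement is CTATGAACT, matching at positions 96–104.
Each forward site pairs with the reverse site to give a product ending at position 104: sizes 44, 21 bp.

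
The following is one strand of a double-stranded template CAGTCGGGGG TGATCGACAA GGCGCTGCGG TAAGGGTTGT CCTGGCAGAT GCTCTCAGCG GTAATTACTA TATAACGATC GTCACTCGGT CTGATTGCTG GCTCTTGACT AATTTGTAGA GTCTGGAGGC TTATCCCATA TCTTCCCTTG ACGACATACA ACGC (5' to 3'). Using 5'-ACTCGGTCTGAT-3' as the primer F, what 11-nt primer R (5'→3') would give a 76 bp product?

5'-GTATGTCGTCA-3'

The forward primer binds at positions 84–95, so a 76 bp product ends at position 84 + 76 − 1 = 159.
The reverse primer anneals to the top strand over positions 149–159, i.e. to TGACGACATAC.
Its sequence written 5'→3' is the reverse complement: GTATGTCGTCA.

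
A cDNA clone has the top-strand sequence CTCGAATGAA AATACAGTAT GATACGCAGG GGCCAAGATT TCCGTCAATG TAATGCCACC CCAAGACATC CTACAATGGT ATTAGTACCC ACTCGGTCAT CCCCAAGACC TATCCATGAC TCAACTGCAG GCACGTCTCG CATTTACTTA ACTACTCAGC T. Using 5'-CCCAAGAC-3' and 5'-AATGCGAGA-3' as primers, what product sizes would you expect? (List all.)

85 bp, 43 bp

The forward primer CCCAAGAC matches the top strand at positions 60–67, 102–109.
The reverse primer's reverse complement is TCTCGCATT, matching at positions 136–144.
Each forward site pairs with the reverse site to give a product ending at position 144: sizes 85, 43 bp.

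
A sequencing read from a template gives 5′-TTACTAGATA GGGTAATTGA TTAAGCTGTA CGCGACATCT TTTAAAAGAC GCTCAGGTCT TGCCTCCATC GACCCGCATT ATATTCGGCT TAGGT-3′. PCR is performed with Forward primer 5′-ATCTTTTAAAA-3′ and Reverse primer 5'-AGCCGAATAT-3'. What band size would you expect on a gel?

The forward primer matches the template at positions 37–47.
The reverse primer's reverse complement is ATATTCGGCT, which matches the template at positions 81–90.
The product runs from position 37 to position 90, so its length is 90 − 37 + 1 = 54 bp.

54 bp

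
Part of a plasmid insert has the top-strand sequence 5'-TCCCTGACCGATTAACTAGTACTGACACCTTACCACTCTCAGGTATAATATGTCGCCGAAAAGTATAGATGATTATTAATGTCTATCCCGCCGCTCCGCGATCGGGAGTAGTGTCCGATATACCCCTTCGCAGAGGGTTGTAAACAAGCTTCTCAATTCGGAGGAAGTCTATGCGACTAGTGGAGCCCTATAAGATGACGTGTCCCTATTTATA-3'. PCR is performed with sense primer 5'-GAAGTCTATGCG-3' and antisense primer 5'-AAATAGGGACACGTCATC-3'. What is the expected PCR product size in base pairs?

48 bp

Scanning the template, GAAGTCTATGCG occurs at positions 164–175; this primer anneals to the bottom strand there with its 3' end pointing downstream.
Reverse complement of the reverse primer: GATGACGTGTCCCTATTT. This occurs on the top strand at positions 194–211.
Amplicon spans positions 164–211: 48 bp.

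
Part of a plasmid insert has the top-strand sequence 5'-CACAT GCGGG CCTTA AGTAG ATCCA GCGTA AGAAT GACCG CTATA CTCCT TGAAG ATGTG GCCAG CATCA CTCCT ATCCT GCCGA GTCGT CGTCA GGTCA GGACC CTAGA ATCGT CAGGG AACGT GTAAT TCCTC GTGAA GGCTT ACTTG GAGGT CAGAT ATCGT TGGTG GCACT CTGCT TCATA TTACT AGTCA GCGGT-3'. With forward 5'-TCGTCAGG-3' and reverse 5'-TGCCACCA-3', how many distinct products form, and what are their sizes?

The forward primer TCGTCAGG matches the top strand at positions 90–97, 112–119.
The reverse primer's reverse complement is TGGTGGCA, matching at positions 166–173.
Each forward site pairs with the reverse site to give a product ending at position 173: sizes 84, 62 bp.

Two products: 84 bp, 62 bp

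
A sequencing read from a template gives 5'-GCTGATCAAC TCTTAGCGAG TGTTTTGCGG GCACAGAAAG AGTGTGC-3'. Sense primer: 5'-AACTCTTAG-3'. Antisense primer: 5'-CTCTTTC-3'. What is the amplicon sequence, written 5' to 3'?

5'-AACTCTTAGCGAGTGTTTTGCGGGCACAGAAAGAG-3'

The forward primer matches the template at positions 8–16.
Taking the reverse complement of CTCTTTC gives GAAAGAG, found at positions 36–42 on the template; the primer anneals here to the top strand with its 3' end pointing upstream.
The product is the template from position 8 through 42 (35 bp).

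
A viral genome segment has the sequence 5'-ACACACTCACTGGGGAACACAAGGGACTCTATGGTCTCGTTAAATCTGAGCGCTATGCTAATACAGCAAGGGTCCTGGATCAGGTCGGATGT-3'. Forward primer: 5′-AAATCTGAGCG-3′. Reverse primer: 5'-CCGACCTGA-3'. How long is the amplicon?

Forward primer AAATCTGAGCG is found on the top strand at positions 42–52.
The reverse primer's reverse complement is TCAGGTCGG, which matches the template at positions 80–88.
Product length = (reverse-primer end) − (forward-primer start) + 1 = 88 − 42 + 1 = 47 bp.

47 bp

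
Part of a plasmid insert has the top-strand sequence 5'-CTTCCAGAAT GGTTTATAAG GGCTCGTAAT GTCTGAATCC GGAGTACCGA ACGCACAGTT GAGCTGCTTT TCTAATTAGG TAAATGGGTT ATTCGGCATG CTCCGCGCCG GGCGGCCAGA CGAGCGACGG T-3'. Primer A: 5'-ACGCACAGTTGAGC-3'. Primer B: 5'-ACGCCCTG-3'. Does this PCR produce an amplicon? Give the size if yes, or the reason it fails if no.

Primer B (ACGCCCTG) does not match the top strand, and its reverse complement CAGGGCGT does not match either.
With no annealing site for primer B, no amplification occurs.

No product — primer B has no binding site in the template.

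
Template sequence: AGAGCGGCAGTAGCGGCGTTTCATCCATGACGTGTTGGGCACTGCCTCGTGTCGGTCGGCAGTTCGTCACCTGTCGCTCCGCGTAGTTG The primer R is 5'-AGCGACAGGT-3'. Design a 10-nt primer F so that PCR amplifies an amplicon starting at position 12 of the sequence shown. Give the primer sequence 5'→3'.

5'-AGCGGCGTTT-3'

The reverse primer's reverse complement ACCTGTCGCT matches the template at positions 69–78; the product starts at position 12.
The forward primer is identical to the top strand over positions 12–21: AGCGGCGTTT.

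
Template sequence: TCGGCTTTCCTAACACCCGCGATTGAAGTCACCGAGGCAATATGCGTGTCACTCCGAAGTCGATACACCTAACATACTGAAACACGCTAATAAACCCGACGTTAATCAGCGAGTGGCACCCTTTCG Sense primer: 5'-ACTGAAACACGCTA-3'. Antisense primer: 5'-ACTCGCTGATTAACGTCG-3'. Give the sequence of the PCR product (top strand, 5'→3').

5'-ACTGAAACACGCTAATAAACCCGACGTTAATCAGCGAGT-3'

Forward primer ACTGAAACACGCTA is found on the top strand at positions 76–89.
Reverse complement of the reverse primer: CGACGTTAATCAGCGAGT. This occurs on the top strand at positions 97–114.
The product is the template from position 76 through 114 (39 bp).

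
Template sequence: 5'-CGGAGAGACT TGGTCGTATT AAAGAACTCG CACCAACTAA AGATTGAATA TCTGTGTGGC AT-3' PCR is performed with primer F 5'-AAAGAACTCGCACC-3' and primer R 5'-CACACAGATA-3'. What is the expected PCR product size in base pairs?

Forward primer AAAGAACTCGCACC is found on the top strand at positions 21–34.
Reverse complement of the reverse primer: TATCTGTGTG. This occurs on the top strand at positions 49–58.
Amplicon spans positions 21–58: 38 bp.

38 bp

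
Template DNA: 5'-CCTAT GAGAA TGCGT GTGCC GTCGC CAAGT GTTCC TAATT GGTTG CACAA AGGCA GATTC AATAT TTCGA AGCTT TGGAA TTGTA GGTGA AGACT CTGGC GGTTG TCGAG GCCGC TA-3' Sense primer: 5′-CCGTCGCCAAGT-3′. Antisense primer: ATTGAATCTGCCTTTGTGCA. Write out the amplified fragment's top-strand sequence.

Forward primer CCGTCGCCAAGT is found on the top strand at positions 19–30.
Taking the reverse complement of ATTGAATCTGCCTTTGTGCA gives TGCACAAAGGCAGATTCAAT, found at positions 44–63 on the template; the primer anneals here to the top strand with its 3' end pointing upstream.
The product is the template from position 19 through 63 (45 bp).

5'-CCGTCGCCAAGTGTTCCTAATTGGTTGCACAAAGGCAGATTCAAT-3'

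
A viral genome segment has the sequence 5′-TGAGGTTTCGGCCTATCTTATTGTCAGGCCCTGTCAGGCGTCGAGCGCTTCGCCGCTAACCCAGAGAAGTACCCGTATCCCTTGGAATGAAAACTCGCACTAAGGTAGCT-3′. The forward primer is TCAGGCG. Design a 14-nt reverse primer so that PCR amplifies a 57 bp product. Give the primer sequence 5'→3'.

5'-TCATTCCAAGGGAT-3'

The forward primer binds at positions 34–40, so a 57 bp product ends at position 34 + 57 − 1 = 90.
The reverse primer anneals to the top strand over positions 77–90, i.e. to ATCCCTTGGAATGA.
Its sequence written 5'→3' is the reverse complement: TCATTCCAAGGGAT.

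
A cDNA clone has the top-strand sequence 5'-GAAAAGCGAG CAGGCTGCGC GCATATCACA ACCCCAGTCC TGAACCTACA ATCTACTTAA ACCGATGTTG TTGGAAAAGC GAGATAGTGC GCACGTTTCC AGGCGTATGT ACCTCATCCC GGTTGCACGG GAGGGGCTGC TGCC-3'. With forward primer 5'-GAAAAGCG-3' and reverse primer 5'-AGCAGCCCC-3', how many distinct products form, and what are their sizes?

The forward primer GAAAAGCG matches the top strand at positions 1–8, 74–81.
The reverse primer's reverse complement is GGGGCTGCT, matching at positions 133–141.
Each forward site pairs with the reverse site to give a product ending at position 141: sizes 141, 68 bp.

Two products: 141 bp, 68 bp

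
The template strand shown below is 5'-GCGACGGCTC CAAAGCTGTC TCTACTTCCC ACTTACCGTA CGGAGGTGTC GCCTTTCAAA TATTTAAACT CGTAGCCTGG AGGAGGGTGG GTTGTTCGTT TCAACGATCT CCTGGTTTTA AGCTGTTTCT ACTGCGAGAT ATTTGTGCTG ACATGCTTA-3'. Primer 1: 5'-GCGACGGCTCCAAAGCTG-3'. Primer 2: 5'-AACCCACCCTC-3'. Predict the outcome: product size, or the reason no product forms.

Primer 1 (GCGACGGCTCCAAAGCTG) matches the top strand at positions 1–18; it acts as a forward primer.
Primer 2's reverse complement is GAGGGTGGGTT, matching the top strand at positions 83–93; it acts as a reverse primer.
The 3' ends face each other across positions 1–93, giving a 93 bp product.

Yes — a 93 bp product.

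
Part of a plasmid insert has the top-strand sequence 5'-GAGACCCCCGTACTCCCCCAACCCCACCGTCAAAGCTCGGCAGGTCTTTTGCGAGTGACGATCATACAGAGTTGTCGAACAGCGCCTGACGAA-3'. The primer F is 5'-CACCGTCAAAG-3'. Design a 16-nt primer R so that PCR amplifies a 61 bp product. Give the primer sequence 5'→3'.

The forward primer binds at positions 25–35, so a 61 bp product ends at position 25 + 61 − 1 = 85.
The reverse primer anneals to the top strand over positions 70–85, i.e. to AGTTGTCGAACAGCGC.
Its sequence written 5'→3' is the reverse complement: GCGCTGTTCGACAACT.

5'-GCGCTGTTCGACAACT-3'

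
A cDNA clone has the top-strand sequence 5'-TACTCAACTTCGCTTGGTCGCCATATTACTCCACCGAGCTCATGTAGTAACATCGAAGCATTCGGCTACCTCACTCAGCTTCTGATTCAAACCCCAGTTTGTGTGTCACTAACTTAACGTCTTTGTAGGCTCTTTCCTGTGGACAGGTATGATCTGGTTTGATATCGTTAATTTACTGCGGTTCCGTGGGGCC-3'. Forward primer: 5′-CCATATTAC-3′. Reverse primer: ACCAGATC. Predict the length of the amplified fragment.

The forward primer matches the template at positions 21–29.
Reverse complement of the reverse primer: GATCTGGT. This occurs on the top strand at positions 151–158.
Amplicon spans positions 21–158: 138 bp.

138 bp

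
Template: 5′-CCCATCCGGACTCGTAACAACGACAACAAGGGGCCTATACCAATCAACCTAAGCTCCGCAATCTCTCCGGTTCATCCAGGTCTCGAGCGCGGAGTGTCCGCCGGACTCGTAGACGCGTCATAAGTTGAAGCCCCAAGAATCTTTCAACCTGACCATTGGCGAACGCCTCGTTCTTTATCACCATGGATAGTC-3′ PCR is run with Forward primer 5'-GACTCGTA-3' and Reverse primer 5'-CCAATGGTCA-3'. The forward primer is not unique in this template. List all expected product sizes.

151 bp, 56 bp

The forward primer GACTCGTA matches the top strand at positions 9–16, 104–111.
The reverse primer's reverse complement is TGACCATTGG, matching at positions 150–159.
Each forward site pairs with the reverse site to give a product ending at position 159: sizes 151, 56 bp.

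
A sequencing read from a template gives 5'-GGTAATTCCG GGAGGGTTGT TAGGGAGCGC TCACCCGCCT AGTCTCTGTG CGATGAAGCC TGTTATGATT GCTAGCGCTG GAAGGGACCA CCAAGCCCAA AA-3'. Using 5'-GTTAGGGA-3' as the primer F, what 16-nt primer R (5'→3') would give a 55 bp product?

The forward primer binds at positions 19–26, so a 55 bp product ends at position 19 + 55 − 1 = 73.
The reverse primer anneals to the top strand over positions 58–73, i.e. to GCCTGTTATGATTGCT.
Its sequence written 5'→3' is the reverse complement: AGCAATCATAACAGGC.

5'-AGCAATCATAACAGGC-3'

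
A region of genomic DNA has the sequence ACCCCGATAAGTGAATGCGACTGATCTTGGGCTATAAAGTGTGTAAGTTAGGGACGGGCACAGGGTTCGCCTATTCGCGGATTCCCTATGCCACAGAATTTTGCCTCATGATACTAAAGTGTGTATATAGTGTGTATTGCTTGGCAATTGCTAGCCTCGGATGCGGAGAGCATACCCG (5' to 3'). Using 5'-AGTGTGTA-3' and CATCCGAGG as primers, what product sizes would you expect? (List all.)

126 bp, 46 bp, 35 bp

The forward primer AGTGTGTA matches the top strand at positions 38–45, 118–125, 129–136.
The reverse primer's reverse complement is CCTCGGATG, matching at positions 155–163.
Each forward site pairs with the reverse site to give a product ending at position 163: sizes 126, 46, 35 bp.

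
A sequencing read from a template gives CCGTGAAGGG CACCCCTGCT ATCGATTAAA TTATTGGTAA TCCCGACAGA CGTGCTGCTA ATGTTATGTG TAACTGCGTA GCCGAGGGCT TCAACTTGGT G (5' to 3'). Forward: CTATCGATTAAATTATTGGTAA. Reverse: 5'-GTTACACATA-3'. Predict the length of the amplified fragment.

56 bp

Scanning the template, CTATCGATTAAATTATTGGTAA occurs at positions 19–40; this primer anneals to the bottom strand there with its 3' end pointing downstream.
Taking the reverse complement of GTTACACATA gives TATGTGTAAC, found at positions 65–74 on the template; the primer anneals here to the top strand with its 3' end pointing upstream.
The product runs from position 19 to position 74, so its length is 74 − 19 + 1 = 56 bp.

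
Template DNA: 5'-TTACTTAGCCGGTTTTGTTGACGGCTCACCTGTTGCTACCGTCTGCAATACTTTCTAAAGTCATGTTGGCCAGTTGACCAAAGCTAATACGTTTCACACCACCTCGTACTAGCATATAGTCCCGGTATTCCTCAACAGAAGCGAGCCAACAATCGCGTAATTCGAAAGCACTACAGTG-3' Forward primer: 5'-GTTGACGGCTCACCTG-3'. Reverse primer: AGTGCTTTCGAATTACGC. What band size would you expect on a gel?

156 bp

Scanning the template, GTTGACGGCTCACCTG occurs at positions 17–32; this primer anneals to the bottom strand there with its 3' end pointing downstream.
Taking the reverse complement of AGTGCTTTCGAATTACGC gives GCGTAATTCGAAAGCACT, found at positions 155–172 on the template; the primer anneals here to the top strand with its 3' end pointing upstream.
Product length = (reverse-primer end) − (forward-primer start) + 1 = 172 − 17 + 1 = 156 bp.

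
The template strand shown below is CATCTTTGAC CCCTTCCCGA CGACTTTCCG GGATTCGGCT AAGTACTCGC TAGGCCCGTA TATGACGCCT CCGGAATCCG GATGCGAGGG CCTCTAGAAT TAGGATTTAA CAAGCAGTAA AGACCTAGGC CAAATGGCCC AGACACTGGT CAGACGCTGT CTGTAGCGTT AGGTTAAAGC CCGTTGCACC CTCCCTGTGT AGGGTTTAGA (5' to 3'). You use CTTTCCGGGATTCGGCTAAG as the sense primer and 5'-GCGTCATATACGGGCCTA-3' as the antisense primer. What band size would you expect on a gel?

45 bp

The forward primer matches the template at positions 24–43.
The reverse primer's reverse complement is TAGGCCCGTATATGACGC, which matches the template at positions 51–68.
Amplicon spans positions 24–68: 45 bp.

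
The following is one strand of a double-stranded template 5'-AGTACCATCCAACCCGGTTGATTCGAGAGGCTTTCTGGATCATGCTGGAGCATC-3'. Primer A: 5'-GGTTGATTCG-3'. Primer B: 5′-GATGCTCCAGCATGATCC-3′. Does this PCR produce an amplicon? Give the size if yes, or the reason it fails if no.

Yes — a 39 bp product.

Primer A (GGTTGATTCG) matches the top strand at positions 16–25; it acts as a forward primer.
Primer B's reverse complement is GGATCATGCTGGAGCATC, matching the top strand at positions 37–54; it acts as a reverse primer.
The 3' ends face each other across positions 16–54, giving a 39 bp product.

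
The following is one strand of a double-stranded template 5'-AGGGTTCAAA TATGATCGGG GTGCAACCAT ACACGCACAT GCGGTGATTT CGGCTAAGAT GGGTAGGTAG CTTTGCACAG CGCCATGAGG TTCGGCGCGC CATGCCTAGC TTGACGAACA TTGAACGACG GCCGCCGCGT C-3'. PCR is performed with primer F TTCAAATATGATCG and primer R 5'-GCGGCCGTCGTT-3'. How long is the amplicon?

131 bp

Forward primer TTCAAATATGATCG is found on the top strand at positions 5–18.
The reverse primer's reverse complement is AACGACGGCCGC, which matches the template at positions 124–135.
The product runs from position 5 to position 135, so its length is 135 − 5 + 1 = 131 bp.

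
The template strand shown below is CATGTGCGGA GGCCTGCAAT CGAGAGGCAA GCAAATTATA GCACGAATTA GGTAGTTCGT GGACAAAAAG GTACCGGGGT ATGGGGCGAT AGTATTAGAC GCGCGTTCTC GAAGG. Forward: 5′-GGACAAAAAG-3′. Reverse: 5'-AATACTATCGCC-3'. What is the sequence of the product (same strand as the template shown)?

Forward primer GGACAAAAAG is found on the top strand at positions 61–70.
The reverse primer's reverse complement is GGCGATAGTATT, which matches the template at positions 85–96.
The product is the template from position 61 through 96 (36 bp).

5'-GGACAAAAAGGTACCGGGGTATGGGGCGATAGTATT-3'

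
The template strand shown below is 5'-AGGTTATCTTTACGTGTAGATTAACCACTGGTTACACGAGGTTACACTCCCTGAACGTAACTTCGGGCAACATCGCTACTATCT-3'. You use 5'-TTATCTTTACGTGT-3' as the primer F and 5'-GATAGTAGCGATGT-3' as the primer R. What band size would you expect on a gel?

The forward primer matches the template at positions 4–17.
Reverse complement of the reverse primer: ACATCGCTACTATC. This occurs on the top strand at positions 70–83.
The product runs from position 4 to position 83, so its length is 83 − 4 + 1 = 80 bp.

80 bp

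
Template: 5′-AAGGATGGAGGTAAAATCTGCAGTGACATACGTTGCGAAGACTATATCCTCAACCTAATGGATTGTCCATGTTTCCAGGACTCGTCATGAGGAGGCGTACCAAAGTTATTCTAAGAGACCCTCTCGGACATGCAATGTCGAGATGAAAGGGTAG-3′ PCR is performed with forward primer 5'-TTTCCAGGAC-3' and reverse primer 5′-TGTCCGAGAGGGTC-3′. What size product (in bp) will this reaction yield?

The forward primer matches the template at positions 72–81.
Taking the reverse complement of TGTCCGAGAGGGTC gives GACCCTCTCGGACA, found at positions 117–130 on the template; the primer anneals here to the top strand with its 3' end pointing upstream.
Amplicon spans positions 72–130: 59 bp.

59 bp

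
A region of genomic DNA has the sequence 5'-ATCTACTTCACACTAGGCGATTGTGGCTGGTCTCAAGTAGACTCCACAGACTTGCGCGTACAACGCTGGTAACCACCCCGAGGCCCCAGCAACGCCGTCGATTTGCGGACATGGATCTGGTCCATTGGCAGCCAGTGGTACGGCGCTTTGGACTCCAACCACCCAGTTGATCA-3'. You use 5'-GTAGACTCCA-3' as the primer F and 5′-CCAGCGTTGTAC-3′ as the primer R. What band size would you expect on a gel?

Forward primer GTAGACTCCA is found on the top strand at positions 37–46.
Reverse complement of the reverse primer: GTACAACGCTGG. This occurs on the top strand at positions 58–69.
Product length = (reverse-primer end) − (forward-primer start) + 1 = 69 − 37 + 1 = 33 bp.

33 bp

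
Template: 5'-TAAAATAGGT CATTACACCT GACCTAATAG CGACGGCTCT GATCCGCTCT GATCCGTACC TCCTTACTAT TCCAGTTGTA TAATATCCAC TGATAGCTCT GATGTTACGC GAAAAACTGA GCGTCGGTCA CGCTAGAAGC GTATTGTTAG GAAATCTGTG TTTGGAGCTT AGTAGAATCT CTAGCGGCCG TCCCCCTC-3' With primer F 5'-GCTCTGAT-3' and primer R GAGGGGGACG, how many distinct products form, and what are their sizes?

Three products: 163 bp, 153 bp, 103 bp

The forward primer GCTCTGAT matches the top strand at positions 36–43, 46–53, 96–103.
The reverse primer's reverse complement is CGTCCCCCTC, matching at positions 189–198.
Each forward site pairs with the reverse site to give a product ending at position 198: sizes 163, 153, 103 bp.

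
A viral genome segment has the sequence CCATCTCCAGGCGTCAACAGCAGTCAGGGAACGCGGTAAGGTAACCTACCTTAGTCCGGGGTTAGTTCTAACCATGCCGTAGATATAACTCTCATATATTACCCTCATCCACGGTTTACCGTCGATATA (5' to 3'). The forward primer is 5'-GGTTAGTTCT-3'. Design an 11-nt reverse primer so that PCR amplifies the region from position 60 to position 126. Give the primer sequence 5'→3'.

The product's 3' end on the top strand is position 126.
The reverse primer anneals to the top strand over positions 116–126, i.e. to TTACCGTCGAT.
Its sequence written 5'→3' is the reverse complement: ATCGACGGTAA.

5'-ATCGACGGTAA-3'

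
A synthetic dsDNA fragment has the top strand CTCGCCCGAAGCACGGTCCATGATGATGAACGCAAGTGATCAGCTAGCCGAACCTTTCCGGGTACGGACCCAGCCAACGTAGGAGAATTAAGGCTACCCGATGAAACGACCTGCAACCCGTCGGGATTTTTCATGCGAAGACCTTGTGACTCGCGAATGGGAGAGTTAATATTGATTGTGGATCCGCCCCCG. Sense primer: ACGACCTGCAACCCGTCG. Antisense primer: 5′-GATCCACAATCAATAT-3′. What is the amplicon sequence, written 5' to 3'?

Scanning the template, ACGACCTGCAACCCGTCG occurs at positions 106–123; this primer anneals to the bottom strand there with its 3' end pointing downstream.
The reverse primer's reverse complement is ATATTGATTGTGGATC, which matches the template at positions 169–184.
The product is the template from position 106 through 184 (79 bp).

5'-ACGACCTGCAACCCGTCGGGATTTTTCATGCGAAGACCTTGTGACTCGCGAATGGGAGAGTTAATATTGATTGTGGATC-3'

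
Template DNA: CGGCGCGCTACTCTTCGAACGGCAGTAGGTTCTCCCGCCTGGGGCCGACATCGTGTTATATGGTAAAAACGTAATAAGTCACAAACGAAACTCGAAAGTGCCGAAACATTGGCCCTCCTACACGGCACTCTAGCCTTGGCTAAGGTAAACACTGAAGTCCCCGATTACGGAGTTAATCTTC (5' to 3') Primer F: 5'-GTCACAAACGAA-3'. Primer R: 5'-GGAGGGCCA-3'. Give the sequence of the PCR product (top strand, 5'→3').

Scanning the template, GTCACAAACGAA occurs at positions 78–89; this primer anneals to the bottom strand there with its 3' end pointing downstream.
The reverse primer's reverse complement is TGGCCCTCC, which matches the template at positions 110–118.
The product is the template from position 78 through 118 (41 bp).

5'-GTCACAAACGAAACTCGAAAGTGCCGAAACATTGGCCCTCC-3'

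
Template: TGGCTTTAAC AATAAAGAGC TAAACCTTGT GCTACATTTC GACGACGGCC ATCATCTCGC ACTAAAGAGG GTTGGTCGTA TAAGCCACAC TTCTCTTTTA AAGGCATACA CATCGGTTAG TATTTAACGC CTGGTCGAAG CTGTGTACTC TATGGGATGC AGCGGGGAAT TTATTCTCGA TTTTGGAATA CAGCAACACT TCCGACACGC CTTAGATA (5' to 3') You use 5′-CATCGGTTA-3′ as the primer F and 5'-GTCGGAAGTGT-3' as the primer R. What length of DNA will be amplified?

96 bp

Forward primer CATCGGTTA is found on the top strand at positions 111–119.
Reverse complement of the reverse primer: ACACTTCCGAC. This occurs on the top strand at positions 196–206.
Product length = (reverse-primer end) − (forward-primer start) + 1 = 206 − 111 + 1 = 96 bp.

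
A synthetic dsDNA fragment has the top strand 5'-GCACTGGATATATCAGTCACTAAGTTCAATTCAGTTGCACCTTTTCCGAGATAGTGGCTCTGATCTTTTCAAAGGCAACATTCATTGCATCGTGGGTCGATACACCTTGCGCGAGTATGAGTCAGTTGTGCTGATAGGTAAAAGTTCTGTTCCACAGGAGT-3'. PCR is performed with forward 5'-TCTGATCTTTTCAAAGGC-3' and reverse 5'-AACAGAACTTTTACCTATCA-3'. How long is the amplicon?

The forward primer matches the template at positions 59–76.
Taking the reverse complement of AACAGAACTTTTACCTATCA gives TGATAGGTAAAAGTTCTGTT, found at positions 132–151 on the template; the primer anneals here to the top strand with its 3' end pointing upstream.
The product runs from position 59 to position 151, so its length is 151 − 59 + 1 = 93 bp.

93 bp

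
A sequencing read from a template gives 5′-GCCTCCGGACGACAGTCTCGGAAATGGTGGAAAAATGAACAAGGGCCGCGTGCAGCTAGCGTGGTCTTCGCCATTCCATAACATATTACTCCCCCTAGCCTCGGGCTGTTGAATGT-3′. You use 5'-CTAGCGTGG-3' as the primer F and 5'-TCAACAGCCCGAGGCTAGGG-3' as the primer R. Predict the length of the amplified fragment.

Forward primer CTAGCGTGG is found on the top strand at positions 56–64.
Reverse complement of the reverse primer: CCCTAGCCTCGGGCTGTTGA. This occurs on the top strand at positions 93–112.
The product runs from position 56 to position 112, so its length is 112 − 56 + 1 = 57 bp.

57 bp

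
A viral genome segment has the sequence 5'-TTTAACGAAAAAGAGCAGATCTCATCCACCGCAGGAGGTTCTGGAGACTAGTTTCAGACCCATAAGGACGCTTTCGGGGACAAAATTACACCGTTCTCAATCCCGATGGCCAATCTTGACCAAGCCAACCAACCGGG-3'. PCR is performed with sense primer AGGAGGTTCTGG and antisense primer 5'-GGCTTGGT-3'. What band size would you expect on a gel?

94 bp

Forward primer AGGAGGTTCTGG is found on the top strand at positions 33–44.
Reverse complement of the reverse primer: ACCAAGCC. This occurs on the top strand at positions 119–126.
Amplicon spans positions 33–126: 94 bp.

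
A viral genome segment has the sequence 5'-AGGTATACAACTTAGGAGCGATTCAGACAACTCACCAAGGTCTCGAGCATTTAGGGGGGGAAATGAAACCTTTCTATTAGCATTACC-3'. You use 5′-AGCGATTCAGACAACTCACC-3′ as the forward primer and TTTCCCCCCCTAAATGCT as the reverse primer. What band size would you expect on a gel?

Scanning the template, AGCGATTCAGACAACTCACC occurs at positions 17–36; this primer anneals to the bottom strand there with its 3' end pointing downstream.
Reverse complement of the reverse primer: AGCATTTAGGGGGGGAAA. This occurs on the top strand at positions 46–63.
Product length = (reverse-primer end) − (forward-primer start) + 1 = 63 − 17 + 1 = 47 bp.

47 bp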